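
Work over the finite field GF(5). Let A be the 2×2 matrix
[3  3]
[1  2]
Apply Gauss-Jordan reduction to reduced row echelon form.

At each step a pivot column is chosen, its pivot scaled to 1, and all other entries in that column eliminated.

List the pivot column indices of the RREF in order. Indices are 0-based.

pivot columns: 0, 1

step 1: normalize row 0 (÷3) = (1, 1)
  row 1: subtract 1×row0 = (0, 1)
step 2: normalize row 1 (÷1) = (0, 1)
  row 0: subtract 1×row1 = (1, 0)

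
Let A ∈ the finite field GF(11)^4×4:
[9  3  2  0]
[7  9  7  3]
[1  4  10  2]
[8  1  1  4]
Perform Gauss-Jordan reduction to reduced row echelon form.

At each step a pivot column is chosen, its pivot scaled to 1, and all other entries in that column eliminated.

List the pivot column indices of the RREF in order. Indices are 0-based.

pivot columns: 0, 1, 2, 3

step 1: normalize row 0 (÷9) = (1, 4, 10, 0)
  row 1: subtract 7×row0 = (0, 3, 3, 3)
  row 2: subtract 1×row0 = (0, 0, 0, 2)
  row 3: subtract 8×row0 = (0, 2, 9, 4)
step 2: normalize row 1 (÷3) = (0, 1, 1, 1)
  row 0: subtract 4×row1 = (1, 0, 6, 7)
  row 3: subtract 2×row1 = (0, 0, 7, 2)
step 3: exchange rows 2,3
step 3: normalize row 2 (÷7) = (0, 0, 1, 5)
  row 0: subtract 6×row2 = (1, 0, 0, 10)
  row 1: subtract 1×row2 = (0, 1, 0, 7)
step 4: normalize row 3 (÷2) = (0, 0, 0, 1)
  row 0: subtract 10×row3 = (1, 0, 0, 0)
  row 1: subtract 7×row3 = (0, 1, 0, 0)
  row 2: subtract 5×row3 = (0, 0, 1, 0)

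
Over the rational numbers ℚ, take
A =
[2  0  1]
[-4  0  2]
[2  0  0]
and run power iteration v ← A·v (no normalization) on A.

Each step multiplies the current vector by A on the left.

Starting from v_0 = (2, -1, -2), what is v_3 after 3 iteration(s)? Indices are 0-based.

v_3 = (20, -24, 16)

v_0 = (2, -1, -2).
v_1 = A·v_0 = (2, -12, 4).
v_2 = A·v_1 = (8, 0, 4).
v_3 = A·v_2 = (20, -24, 16).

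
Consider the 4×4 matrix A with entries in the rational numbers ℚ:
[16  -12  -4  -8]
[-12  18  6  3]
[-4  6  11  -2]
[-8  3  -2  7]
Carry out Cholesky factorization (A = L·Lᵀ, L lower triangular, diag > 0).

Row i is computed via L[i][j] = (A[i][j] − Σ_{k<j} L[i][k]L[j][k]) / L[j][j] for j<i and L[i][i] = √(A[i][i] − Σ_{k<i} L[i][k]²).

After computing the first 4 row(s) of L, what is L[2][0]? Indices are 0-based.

Step 1: L[0][0] = √(16) = 4.
  L[1][0] = (-12) / L[0][0] = -3.
Step 2: L[1][1] = √(9) = 3.
  L[2][0] = (-4) / L[0][0] = -1.
  L[2][1] = (3) / L[1][1] = 1.
Step 3: L[2][2] = √(9) = 3.
  L[3][0] = (-8) / L[0][0] = -2.
  L[3][1] = (-3) / L[1][1] = -1.
  L[3][2] = (-3) / L[2][2] = -1.
Step 4: L[3][3] = √(1) = 1.

L[2][0] = -1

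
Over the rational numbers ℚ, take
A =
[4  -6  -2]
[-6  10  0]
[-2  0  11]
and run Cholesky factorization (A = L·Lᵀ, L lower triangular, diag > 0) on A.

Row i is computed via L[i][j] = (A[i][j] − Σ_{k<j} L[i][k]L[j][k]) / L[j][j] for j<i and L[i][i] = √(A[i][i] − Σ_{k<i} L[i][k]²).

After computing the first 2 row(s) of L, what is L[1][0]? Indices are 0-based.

Step 1: L[0][0] = √(4) = 2.
  L[1][0] = (-6) / L[0][0] = -3.
Step 2: L[1][1] = √(1) = 1.

L[1][0] = -3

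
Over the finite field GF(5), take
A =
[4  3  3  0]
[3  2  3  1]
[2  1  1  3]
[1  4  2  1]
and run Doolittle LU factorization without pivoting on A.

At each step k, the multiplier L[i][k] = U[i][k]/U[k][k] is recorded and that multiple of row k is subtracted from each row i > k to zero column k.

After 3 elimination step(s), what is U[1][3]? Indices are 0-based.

[col 0] pivot 4
  R1 -= 2*R0 → (0, 1, 2, 1)  (L[1][0] := 2)
  R2 -= 3*R0 → (0, 2, 2, 3)  (L[2][0] := 3)
  R3 -= 4*R0 → (0, 2, 0, 1)  (L[3][0] := 4)
[col 1] pivot 1
  R2 -= 2*R1 → (0, 0, 3, 1)  (L[2][1] := 2)
  R3 -= 2*R1 → (0, 0, 1, 4)  (L[3][1] := 2)
[col 2] pivot 3
  R3 -= 2*R2 → (0, 0, 0, 2)  (L[3][2] := 2)

U[1][3] = 1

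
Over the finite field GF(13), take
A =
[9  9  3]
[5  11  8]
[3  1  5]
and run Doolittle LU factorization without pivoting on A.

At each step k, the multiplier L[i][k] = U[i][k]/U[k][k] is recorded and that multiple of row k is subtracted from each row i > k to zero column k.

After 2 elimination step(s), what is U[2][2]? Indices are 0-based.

[col 0] pivot 9
  R1 -= 2*R0 → (0, 6, 2)  (L[1][0] := 2)
  R2 -= 9*R0 → (0, 11, 4)  (L[2][0] := 9)
[col 1] pivot 6
  R2 -= 4*R1 → (0, 0, 9)  (L[2][1] := 4)

U[2][2] = 9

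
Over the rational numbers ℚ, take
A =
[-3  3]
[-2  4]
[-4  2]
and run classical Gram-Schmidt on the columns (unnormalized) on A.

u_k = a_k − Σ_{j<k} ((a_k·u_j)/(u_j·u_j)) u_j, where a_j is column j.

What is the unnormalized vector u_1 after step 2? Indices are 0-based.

Step 1: u_0 = a_0 = (-3, -2, -4).
Step 2: u_1 = a_1 − (-25/29)·u_0 = (12/29, 66/29, -42/29).

u_1 = (12/29, 66/29, -42/29)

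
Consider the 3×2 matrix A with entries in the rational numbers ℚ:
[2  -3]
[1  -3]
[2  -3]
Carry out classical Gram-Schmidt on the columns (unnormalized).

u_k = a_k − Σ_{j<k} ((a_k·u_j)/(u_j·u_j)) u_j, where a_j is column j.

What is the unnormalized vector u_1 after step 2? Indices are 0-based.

Step 1: u_0 = a_0 = (2, 1, 2).
Step 2: u_1 = a_1 − (-5/3)·u_0 = (1/3, -4/3, 1/3).

u_1 = (1/3, -4/3, 1/3)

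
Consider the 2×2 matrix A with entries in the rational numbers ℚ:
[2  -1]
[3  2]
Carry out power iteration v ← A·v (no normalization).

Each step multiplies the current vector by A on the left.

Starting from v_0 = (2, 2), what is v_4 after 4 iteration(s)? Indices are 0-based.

v_0 = (2, 2).
v_1 = A·v_0 = (2, 10).
v_2 = A·v_1 = (-6, 26).
v_3 = A·v_2 = (-38, 34).
v_4 = A·v_3 = (-110, -46).

v_4 = (-110, -46)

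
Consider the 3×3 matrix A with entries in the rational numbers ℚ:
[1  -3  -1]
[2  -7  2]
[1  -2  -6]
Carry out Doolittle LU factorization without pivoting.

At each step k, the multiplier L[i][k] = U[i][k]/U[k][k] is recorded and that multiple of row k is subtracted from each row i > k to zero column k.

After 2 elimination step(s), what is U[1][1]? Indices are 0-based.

U[1][1] = -1

k=0: U[0][0]=1
  eliminate (1,0): mult=2, new row 1: (0, -1, 4); set L[1][0]=2
  eliminate (2,0): mult=1, new row 2: (0, 1, -5); set L[2][0]=1
k=1: U[1][1]=-1
  eliminate (2,1): mult=-1, new row 2: (0, 0, -1); set L[2][1]=-1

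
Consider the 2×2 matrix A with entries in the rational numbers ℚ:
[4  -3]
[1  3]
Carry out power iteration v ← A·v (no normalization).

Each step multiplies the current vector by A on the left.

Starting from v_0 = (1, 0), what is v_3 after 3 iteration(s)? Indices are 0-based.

v_3 = (31, 34)

v_0 = (1, 0).
v_1 = A·v_0 = (4, 1).
v_2 = A·v_1 = (13, 7).
v_3 = A·v_2 = (31, 34).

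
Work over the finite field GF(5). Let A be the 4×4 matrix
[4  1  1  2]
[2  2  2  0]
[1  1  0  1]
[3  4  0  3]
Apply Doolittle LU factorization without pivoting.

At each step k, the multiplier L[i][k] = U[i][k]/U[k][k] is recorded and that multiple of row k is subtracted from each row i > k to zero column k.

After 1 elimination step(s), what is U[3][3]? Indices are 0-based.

[col 0] pivot 4
  R1 -= 3*R0 → (0, 4, 4, 4)  (L[1][0] := 3)
  R2 -= 4*R0 → (0, 2, 1, 3)  (L[2][0] := 4)
  R3 -= 2*R0 → (0, 2, 3, 4)  (L[3][0] := 2)

U[3][3] = 4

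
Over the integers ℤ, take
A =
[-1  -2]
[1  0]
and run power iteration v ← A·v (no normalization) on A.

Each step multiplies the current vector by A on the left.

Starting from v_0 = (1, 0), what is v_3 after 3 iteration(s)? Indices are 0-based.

v_3 = (3, -1)

v_0 = (1, 0).
v_1 = A·v_0 = (-1, 1).
v_2 = A·v_1 = (-1, -1).
v_3 = A·v_2 = (3, -1).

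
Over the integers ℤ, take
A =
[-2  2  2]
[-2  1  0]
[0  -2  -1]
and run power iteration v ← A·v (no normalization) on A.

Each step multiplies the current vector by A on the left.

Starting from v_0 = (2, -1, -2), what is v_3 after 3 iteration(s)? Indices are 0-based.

v_3 = (6, -21, -36)

v_0 = (2, -1, -2).
v_1 = A·v_0 = (-10, -5, 4).
v_2 = A·v_1 = (18, 15, 6).
v_3 = A·v_2 = (6, -21, -36).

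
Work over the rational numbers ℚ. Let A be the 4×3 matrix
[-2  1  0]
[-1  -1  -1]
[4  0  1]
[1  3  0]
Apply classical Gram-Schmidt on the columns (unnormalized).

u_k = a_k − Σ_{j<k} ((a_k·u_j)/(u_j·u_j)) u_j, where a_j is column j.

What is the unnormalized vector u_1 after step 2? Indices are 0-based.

Step 1: u_0 = a_0 = (-2, -1, 4, 1).
Step 2: u_1 = a_1 − (1/11)·u_0 = (13/11, -10/11, -4/11, 32/11).

u_1 = (13/11, -10/11, -4/11, 32/11)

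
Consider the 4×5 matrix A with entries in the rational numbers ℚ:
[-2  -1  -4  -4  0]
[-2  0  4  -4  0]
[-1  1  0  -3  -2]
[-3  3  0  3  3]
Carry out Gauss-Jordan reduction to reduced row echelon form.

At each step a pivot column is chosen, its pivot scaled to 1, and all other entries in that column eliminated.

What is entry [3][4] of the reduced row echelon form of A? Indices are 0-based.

[1] R0 /= -2  ⇒  (1, 1/2, 2, 2, 0)
     R1 -= -2·R0  ⇒  (0, 1, 8, 0, 0)
     R2 -= -1·R0  ⇒  (0, 3/2, 2, -1, -2)
     R3 -= -3·R0  ⇒  (0, 9/2, 6, 9, 3)
[2] R1 /= 1  ⇒  (0, 1, 8, 0, 0)
     R0 -= 1/2·R1  ⇒  (1, 0, -2, 2, 0)
     R2 -= 3/2·R1  ⇒  (0, 0, -10, -1, -2)
     R3 -= 9/2·R1  ⇒  (0, 0, -30, 9, 3)
[3] R2 /= -10  ⇒  (0, 0, 1, 1/10, 1/5)
     R0 -= -2·R2  ⇒  (1, 0, 0, 11/5, 2/5)
     R1 -= 8·R2  ⇒  (0, 1, 0, -4/5, -8/5)
     R3 -= -30·R2  ⇒  (0, 0, 0, 12, 9)
[4] R3 /= 12  ⇒  (0, 0, 0, 1, 3/4)
     R0 -= 11/5·R3  ⇒  (1, 0, 0, 0, -5/4)
     R1 -= -4/5·R3  ⇒  (0, 1, 0, 0, -1)
     R2 -= 1/10·R3  ⇒  (0, 0, 1, 0, 1/8)

M[3][4] = 3/4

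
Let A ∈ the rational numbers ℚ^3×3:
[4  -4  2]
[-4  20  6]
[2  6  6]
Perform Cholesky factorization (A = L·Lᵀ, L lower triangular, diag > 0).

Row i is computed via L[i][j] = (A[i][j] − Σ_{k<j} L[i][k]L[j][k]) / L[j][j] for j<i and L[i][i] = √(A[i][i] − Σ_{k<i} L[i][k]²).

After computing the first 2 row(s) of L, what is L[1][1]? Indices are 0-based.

Step 1: L[0][0] = √(4) = 2.
  L[1][0] = (-4) / L[0][0] = -2.
Step 2: L[1][1] = √(16) = 4.

L[1][1] = 4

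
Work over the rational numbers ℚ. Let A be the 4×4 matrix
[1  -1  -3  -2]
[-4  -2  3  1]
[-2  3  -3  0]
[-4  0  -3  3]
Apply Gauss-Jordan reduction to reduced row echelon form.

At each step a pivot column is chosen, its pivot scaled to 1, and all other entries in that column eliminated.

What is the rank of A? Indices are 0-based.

rank = 4

[1] R0 /= 1  ⇒  (1, -1, -3, -2)
     R1 -= -4·R0  ⇒  (0, -6, -9, -7)
     R2 -= -2·R0  ⇒  (0, 1, -9, -4)
     R3 -= -4·R0  ⇒  (0, -4, -15, -5)
[2] R1 /= -6  ⇒  (0, 1, 3/2, 7/6)
     R0 -= -1·R1  ⇒  (1, 0, -3/2, -5/6)
     R2 -= 1·R1  ⇒  (0, 0, -21/2, -31/6)
     R3 -= -4·R1  ⇒  (0, 0, -9, -1/3)
[3] R2 /= -21/2  ⇒  (0, 0, 1, 31/63)
     R0 -= -3/2·R2  ⇒  (1, 0, 0, -2/21)
     R1 -= 3/2·R2  ⇒  (0, 1, 0, 3/7)
     R3 -= -9·R2  ⇒  (0, 0, 0, 86/21)
[4] R3 /= 86/21  ⇒  (0, 0, 0, 1)
     R0 -= -2/21·R3  ⇒  (1, 0, 0, 0)
     R1 -= 3/7·R3  ⇒  (0, 1, 0, 0)
     R2 -= 31/63·R3  ⇒  (0, 0, 1, 0)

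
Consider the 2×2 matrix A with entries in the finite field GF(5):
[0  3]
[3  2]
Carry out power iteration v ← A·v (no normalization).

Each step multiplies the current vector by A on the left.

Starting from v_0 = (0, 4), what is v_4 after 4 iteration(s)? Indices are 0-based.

v_4 = (3, 0)

v_0 = (0, 4).
v_1 = A·v_0 = (2, 3).
v_2 = A·v_1 = (4, 2).
v_3 = A·v_2 = (1, 1).
v_4 = A·v_3 = (3, 0).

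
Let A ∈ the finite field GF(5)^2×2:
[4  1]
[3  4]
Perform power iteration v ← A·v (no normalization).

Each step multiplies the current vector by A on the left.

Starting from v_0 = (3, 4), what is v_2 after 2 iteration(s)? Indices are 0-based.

v_2 = (4, 3)

v_0 = (3, 4).
v_1 = A·v_0 = (1, 0).
v_2 = A·v_1 = (4, 3).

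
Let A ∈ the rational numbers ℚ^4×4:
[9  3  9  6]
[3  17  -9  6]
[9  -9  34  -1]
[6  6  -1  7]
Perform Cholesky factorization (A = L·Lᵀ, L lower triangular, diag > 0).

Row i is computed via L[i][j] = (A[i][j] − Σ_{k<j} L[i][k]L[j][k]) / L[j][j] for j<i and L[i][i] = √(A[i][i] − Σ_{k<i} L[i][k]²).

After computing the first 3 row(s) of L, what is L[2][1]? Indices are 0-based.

Step 1: L[0][0] = √(9) = 3.
  L[1][0] = (3) / L[0][0] = 1.
Step 2: L[1][1] = √(16) = 4.
  L[2][0] = (9) / L[0][0] = 3.
  L[2][1] = (-12) / L[1][1] = -3.
Step 3: L[2][2] = √(16) = 4.

L[2][1] = -3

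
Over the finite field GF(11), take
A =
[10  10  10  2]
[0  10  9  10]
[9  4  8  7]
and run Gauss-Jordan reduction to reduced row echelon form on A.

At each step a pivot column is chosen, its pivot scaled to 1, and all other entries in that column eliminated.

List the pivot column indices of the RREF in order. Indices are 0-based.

step 1: normalize row 0 (÷10) = (1, 1, 1, 9)
  row 2: subtract 9×row0 = (0, 6, 10, 3)
step 2: normalize row 1 (÷10) = (0, 1, 2, 1)
  row 0: subtract 1×row1 = (1, 0, 10, 8)
  row 2: subtract 6×row1 = (0, 0, 9, 8)
step 3: normalize row 2 (÷9) = (0, 0, 1, 7)
  row 0: subtract 10×row2 = (1, 0, 0, 4)
  row 1: subtract 2×row2 = (0, 1, 0, 9)

pivot columns: 0, 1, 2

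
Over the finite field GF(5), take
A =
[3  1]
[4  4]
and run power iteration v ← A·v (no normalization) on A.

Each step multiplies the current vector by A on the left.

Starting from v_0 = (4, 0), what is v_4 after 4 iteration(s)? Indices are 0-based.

v_4 = (0, 1)

v_0 = (4, 0).
v_1 = A·v_0 = (2, 1).
v_2 = A·v_1 = (2, 2).
v_3 = A·v_2 = (3, 1).
v_4 = A·v_3 = (0, 1).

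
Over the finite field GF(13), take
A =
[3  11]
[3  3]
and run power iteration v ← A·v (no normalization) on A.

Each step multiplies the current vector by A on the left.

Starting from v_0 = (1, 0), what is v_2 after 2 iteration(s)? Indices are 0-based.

v_2 = (3, 5)

v_0 = (1, 0).
v_1 = A·v_0 = (3, 3).
v_2 = A·v_1 = (3, 5).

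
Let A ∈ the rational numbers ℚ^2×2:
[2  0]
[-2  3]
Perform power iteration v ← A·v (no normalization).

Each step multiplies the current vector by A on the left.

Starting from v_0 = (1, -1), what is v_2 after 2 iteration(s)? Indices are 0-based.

v_2 = (4, -19)

v_0 = (1, -1).
v_1 = A·v_0 = (2, -5).
v_2 = A·v_1 = (4, -19).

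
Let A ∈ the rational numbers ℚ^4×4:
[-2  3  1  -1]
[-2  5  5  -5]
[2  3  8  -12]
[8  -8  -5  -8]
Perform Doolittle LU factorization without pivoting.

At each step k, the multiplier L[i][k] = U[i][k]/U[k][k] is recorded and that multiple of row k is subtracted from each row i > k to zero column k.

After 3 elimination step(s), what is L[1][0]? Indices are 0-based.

L[1][0] = 1

[col 0] pivot -2
  R1 -= 1*R0 → (0, 2, 4, -4)  (L[1][0] := 1)
  R2 -= -1*R0 → (0, 6, 9, -13)  (L[2][0] := -1)
  R3 -= -4*R0 → (0, 4, -1, -12)  (L[3][0] := -4)
[col 1] pivot 2
  R2 -= 3*R1 → (0, 0, -3, -1)  (L[2][1] := 3)
  R3 -= 2*R1 → (0, 0, -9, -4)  (L[3][1] := 2)
[col 2] pivot -3
  R3 -= 3*R2 → (0, 0, 0, -1)  (L[3][2] := 3)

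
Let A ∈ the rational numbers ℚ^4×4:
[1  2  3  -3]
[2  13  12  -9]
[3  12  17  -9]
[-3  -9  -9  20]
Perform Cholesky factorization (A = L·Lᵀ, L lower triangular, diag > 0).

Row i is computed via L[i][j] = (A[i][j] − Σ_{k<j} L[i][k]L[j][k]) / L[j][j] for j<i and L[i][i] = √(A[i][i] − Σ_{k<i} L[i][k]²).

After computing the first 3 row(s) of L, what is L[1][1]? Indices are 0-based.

L[1][1] = 3

Step 1: L[0][0] = √(1) = 1.
  L[1][0] = (2) / L[0][0] = 2.
Step 2: L[1][1] = √(9) = 3.
  L[2][0] = (3) / L[0][0] = 3.
  L[2][1] = (6) / L[1][1] = 2.
Step 3: L[2][2] = √(4) = 2.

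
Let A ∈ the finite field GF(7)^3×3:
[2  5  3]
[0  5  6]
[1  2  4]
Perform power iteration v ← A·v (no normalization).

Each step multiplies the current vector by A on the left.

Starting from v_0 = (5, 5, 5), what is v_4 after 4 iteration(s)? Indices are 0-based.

v_0 = (5, 5, 5).
v_1 = A·v_0 = (1, 6, 0).
v_2 = A·v_1 = (4, 2, 6).
v_3 = A·v_2 = (1, 4, 4).
v_4 = A·v_3 = (6, 2, 4).

v_4 = (6, 2, 4)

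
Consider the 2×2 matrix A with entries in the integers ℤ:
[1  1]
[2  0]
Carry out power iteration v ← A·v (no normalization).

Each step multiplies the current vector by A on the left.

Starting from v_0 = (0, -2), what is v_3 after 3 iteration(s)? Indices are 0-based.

v_0 = (0, -2).
v_1 = A·v_0 = (-2, 0).
v_2 = A·v_1 = (-2, -4).
v_3 = A·v_2 = (-6, -4).

v_3 = (-6, -4)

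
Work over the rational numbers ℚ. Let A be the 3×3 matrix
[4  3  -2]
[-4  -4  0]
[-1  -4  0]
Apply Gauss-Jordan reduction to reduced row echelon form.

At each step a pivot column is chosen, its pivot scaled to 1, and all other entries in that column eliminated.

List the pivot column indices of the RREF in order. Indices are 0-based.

pivot(0,0)=4: scale R0 → (1, 3/4, -1/2)
  clear (1,0): R1 −= (-4)R0 → (0, -1, -2)
  clear (2,0): R2 −= (-1)R0 → (0, -13/4, -1/2)
pivot(1,1)=-1: scale R1 → (0, 1, 2)
  clear (0,1): R0 −= (3/4)R1 → (1, 0, -2)
  clear (2,1): R2 −= (-13/4)R1 → (0, 0, 6)
pivot(2,2)=6: scale R2 → (0, 0, 1)
  clear (0,2): R0 −= (-2)R2 → (1, 0, 0)
  clear (1,2): R1 −= (2)R2 → (0, 1, 0)

pivot columns: 0, 1, 2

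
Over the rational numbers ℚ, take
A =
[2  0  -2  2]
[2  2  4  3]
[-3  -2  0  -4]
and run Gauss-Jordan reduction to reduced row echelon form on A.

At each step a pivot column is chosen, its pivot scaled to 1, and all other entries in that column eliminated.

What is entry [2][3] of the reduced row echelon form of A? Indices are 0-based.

M[2][3] = 0

[1] R0 /= 2  ⇒  (1, 0, -1, 1)
     R1 -= 2·R0  ⇒  (0, 2, 6, 1)
     R2 -= -3·R0  ⇒  (0, -2, -3, -1)
[2] R1 /= 2  ⇒  (0, 1, 3, 1/2)
     R2 -= -2·R1  ⇒  (0, 0, 3, 0)
[3] R2 /= 3  ⇒  (0, 0, 1, 0)
     R0 -= -1·R2  ⇒  (1, 0, 0, 1)
     R1 -= 3·R2  ⇒  (0, 1, 0, 1/2)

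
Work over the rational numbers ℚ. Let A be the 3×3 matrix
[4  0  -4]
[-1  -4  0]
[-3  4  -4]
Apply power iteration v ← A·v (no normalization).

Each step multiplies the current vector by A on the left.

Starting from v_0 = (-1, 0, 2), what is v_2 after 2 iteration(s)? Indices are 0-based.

v_2 = (-28, 8, 60)

v_0 = (-1, 0, 2).
v_1 = A·v_0 = (-12, 1, -5).
v_2 = A·v_1 = (-28, 8, 60).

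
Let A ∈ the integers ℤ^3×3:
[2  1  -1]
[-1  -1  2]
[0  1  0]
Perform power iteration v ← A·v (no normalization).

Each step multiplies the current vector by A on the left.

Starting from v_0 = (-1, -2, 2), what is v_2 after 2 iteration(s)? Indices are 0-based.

v_2 = (-3, -5, 7)

v_0 = (-1, -2, 2).
v_1 = A·v_0 = (-6, 7, -2).
v_2 = A·v_1 = (-3, -5, 7).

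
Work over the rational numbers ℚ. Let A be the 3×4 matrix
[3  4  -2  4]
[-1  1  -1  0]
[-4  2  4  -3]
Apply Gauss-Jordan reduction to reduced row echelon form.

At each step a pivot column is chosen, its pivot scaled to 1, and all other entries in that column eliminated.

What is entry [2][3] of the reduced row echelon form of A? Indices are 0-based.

M[2][3] = -13/46

[1] R0 /= 3  ⇒  (1, 4/3, -2/3, 4/3)
     R1 -= -1·R0  ⇒  (0, 7/3, -5/3, 4/3)
     R2 -= -4·R0  ⇒  (0, 22/3, 4/3, 7/3)
[2] R1 /= 7/3  ⇒  (0, 1, -5/7, 4/7)
     R0 -= 4/3·R1  ⇒  (1, 0, 2/7, 4/7)
     R2 -= 22/3·R1  ⇒  (0, 0, 46/7, -13/7)
[3] R2 /= 46/7  ⇒  (0, 0, 1, -13/46)
     R0 -= 2/7·R2  ⇒  (1, 0, 0, 15/23)
     R1 -= -5/7·R2  ⇒  (0, 1, 0, 17/46)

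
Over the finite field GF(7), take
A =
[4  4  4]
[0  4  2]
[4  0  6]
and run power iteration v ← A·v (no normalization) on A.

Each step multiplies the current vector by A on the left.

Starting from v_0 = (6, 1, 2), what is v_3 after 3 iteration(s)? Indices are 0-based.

v_3 = (0, 2, 3)

v_0 = (6, 1, 2).
v_1 = A·v_0 = (1, 1, 1).
v_2 = A·v_1 = (5, 6, 3).
v_3 = A·v_2 = (0, 2, 3).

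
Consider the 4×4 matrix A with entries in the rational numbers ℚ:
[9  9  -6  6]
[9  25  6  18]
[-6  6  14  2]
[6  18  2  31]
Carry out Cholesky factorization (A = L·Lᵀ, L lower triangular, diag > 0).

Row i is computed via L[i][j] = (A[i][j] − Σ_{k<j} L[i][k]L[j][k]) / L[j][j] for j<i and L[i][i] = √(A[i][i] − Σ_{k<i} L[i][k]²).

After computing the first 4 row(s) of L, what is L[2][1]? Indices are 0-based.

L[2][1] = 3

Step 1: L[0][0] = √(9) = 3.
  L[1][0] = (9) / L[0][0] = 3.
Step 2: L[1][1] = √(16) = 4.
  L[2][0] = (-6) / L[0][0] = -2.
  L[2][1] = (12) / L[1][1] = 3.
Step 3: L[2][2] = √(1) = 1.
  L[3][0] = (6) / L[0][0] = 2.
  L[3][1] = (12) / L[1][1] = 3.
  L[3][2] = (-3) / L[2][2] = -3.
Step 4: L[3][3] = √(9) = 3.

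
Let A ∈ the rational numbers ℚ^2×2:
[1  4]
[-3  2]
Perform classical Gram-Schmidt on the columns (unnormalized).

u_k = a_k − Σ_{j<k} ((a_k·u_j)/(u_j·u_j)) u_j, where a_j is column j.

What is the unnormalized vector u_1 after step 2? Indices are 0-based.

u_1 = (21/5, 7/5)

Step 1: u_0 = a_0 = (1, -3).
Step 2: u_1 = a_1 − (-1/5)·u_0 = (21/5, 7/5).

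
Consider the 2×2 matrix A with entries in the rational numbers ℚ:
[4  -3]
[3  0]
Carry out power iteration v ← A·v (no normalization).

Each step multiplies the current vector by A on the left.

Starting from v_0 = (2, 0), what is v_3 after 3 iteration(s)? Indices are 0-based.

v_3 = (-16, 42)

v_0 = (2, 0).
v_1 = A·v_0 = (8, 6).
v_2 = A·v_1 = (14, 24).
v_3 = A·v_2 = (-16, 42).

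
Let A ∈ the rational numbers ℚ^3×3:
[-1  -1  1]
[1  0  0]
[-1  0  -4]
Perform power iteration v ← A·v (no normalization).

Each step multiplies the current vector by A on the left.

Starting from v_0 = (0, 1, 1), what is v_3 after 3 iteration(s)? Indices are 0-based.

v_0 = (0, 1, 1).
v_1 = A·v_0 = (0, 0, -4).
v_2 = A·v_1 = (-4, 0, 16).
v_3 = A·v_2 = (20, -4, -60).

v_3 = (20, -4, -60)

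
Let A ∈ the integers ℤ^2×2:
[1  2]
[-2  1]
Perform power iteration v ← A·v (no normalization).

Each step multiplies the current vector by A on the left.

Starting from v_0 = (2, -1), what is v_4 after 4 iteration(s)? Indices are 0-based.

v_4 = (10, 55)

v_0 = (2, -1).
v_1 = A·v_0 = (0, -5).
v_2 = A·v_1 = (-10, -5).
v_3 = A·v_2 = (-20, 15).
v_4 = A·v_3 = (10, 55).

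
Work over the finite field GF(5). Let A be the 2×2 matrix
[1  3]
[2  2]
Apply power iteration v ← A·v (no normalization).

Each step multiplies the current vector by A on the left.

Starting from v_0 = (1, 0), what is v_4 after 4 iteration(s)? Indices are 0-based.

v_0 = (1, 0).
v_1 = A·v_0 = (1, 2).
v_2 = A·v_1 = (2, 1).
v_3 = A·v_2 = (0, 1).
v_4 = A·v_3 = (3, 2).

v_4 = (3, 2)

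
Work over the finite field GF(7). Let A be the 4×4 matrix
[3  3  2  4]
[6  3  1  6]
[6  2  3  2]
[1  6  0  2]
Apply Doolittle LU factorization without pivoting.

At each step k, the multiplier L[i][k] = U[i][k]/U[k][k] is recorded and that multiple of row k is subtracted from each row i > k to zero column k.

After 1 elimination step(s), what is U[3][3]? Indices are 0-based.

k=0: U[0][0]=3
  eliminate (1,0): mult=2, new row 1: (0, 4, 4, 5); set L[1][0]=2
  eliminate (2,0): mult=2, new row 2: (0, 3, 6, 1); set L[2][0]=2
  eliminate (3,0): mult=5, new row 3: (0, 5, 4, 3); set L[3][0]=5

U[3][3] = 3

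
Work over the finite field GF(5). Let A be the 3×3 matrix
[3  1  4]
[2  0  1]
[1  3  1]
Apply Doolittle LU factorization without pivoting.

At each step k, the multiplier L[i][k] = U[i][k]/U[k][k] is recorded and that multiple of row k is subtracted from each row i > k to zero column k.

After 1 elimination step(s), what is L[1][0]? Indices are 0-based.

L[1][0] = 4

k=0: U[0][0]=3
  eliminate (1,0): mult=4, new row 1: (0, 1, 0); set L[1][0]=4
  eliminate (2,0): mult=2, new row 2: (0, 1, 3); set L[2][0]=2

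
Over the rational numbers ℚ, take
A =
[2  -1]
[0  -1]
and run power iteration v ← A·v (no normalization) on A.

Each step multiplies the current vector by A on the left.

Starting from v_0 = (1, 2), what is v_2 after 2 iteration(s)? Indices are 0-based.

v_2 = (2, 2)

v_0 = (1, 2).
v_1 = A·v_0 = (0, -2).
v_2 = A·v_1 = (2, 2).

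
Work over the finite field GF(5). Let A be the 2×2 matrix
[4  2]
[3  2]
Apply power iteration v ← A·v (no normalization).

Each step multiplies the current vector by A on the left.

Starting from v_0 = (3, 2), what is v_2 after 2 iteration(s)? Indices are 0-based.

v_0 = (3, 2).
v_1 = A·v_0 = (1, 3).
v_2 = A·v_1 = (0, 4).

v_2 = (0, 4)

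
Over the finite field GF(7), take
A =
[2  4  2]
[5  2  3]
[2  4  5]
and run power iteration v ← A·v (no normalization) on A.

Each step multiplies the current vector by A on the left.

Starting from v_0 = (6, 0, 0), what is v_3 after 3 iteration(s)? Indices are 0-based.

v_0 = (6, 0, 0).
v_1 = A·v_0 = (5, 2, 5).
v_2 = A·v_1 = (0, 2, 1).
v_3 = A·v_2 = (3, 0, 6).

v_3 = (3, 0, 6)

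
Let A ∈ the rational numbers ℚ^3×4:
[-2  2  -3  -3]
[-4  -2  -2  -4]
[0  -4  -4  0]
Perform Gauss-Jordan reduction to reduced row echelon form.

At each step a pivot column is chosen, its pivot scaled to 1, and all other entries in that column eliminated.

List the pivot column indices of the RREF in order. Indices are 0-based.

pivot columns: 0, 1, 2

step 1: normalize row 0 (÷-2) = (1, -1, 3/2, 3/2)
  row 1: subtract -4×row0 = (0, -6, 4, 2)
step 2: normalize row 1 (÷-6) = (0, 1, -2/3, -1/3)
  row 0: subtract -1×row1 = (1, 0, 5/6, 7/6)
  row 2: subtract -4×row1 = (0, 0, -20/3, -4/3)
step 3: normalize row 2 (÷-20/3) = (0, 0, 1, 1/5)
  row 0: subtract 5/6×row2 = (1, 0, 0, 1)
  row 1: subtract -2/3×row2 = (0, 1, 0, -1/5)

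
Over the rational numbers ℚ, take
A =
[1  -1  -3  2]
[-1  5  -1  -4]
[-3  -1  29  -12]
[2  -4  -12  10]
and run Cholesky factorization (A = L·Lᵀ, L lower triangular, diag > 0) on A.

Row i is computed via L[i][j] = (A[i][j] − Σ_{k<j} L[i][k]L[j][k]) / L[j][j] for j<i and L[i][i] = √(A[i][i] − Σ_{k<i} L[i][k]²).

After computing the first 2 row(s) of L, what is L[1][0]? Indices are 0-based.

Step 1: L[0][0] = √(1) = 1.
  L[1][0] = (-1) / L[0][0] = -1.
Step 2: L[1][1] = √(4) = 2.

L[1][0] = -1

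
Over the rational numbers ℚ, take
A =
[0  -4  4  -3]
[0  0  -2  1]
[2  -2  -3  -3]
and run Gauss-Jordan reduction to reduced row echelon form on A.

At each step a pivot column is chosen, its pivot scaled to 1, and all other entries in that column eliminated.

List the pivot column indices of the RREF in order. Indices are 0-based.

pivot columns: 0, 1, 2

pivot(0,0): swap R0↔R2
pivot(0,0)=2: scale R0 → (1, -1, -3/2, -3/2)
pivot(1,1): swap R1↔R2
pivot(1,1)=-4: scale R1 → (0, 1, -1, 3/4)
  clear (0,1): R0 −= (-1)R1 → (1, 0, -5/2, -3/4)
pivot(2,2)=-2: scale R2 → (0, 0, 1, -1/2)
  clear (0,2): R0 −= (-5/2)R2 → (1, 0, 0, -2)
  clear (1,2): R1 −= (-1)R2 → (0, 1, 0, 1/4)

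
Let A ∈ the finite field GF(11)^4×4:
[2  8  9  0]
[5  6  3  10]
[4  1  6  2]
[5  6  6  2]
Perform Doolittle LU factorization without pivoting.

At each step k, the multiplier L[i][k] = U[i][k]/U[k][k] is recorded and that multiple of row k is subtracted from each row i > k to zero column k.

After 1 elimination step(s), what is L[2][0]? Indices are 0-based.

[col 0] pivot 2
  R1 -= 8*R0 → (0, 8, 8, 10)  (L[1][0] := 8)
  R2 -= 2*R0 → (0, 7, 10, 2)  (L[2][0] := 2)
  R3 -= 8*R0 → (0, 8, 0, 2)  (L[3][0] := 8)

L[2][0] = 2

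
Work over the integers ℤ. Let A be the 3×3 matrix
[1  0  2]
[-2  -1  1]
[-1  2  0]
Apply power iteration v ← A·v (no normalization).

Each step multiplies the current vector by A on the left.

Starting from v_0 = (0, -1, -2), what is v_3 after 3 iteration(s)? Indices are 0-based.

v_3 = (-4, 11, 22)

v_0 = (0, -1, -2).
v_1 = A·v_0 = (-4, -1, -2).
v_2 = A·v_1 = (-8, 7, 2).
v_3 = A·v_2 = (-4, 11, 22).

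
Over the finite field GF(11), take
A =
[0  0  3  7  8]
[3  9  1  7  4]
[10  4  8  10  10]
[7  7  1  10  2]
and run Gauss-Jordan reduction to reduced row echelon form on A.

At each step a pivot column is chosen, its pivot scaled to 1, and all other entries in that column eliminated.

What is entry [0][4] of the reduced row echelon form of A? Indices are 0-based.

M[0][4] = 1

[1] R0 <-> R1
[1] R0 /= 3  ⇒  (1, 3, 4, 6, 5)
     R2 -= 10·R0  ⇒  (0, 7, 1, 5, 4)
     R3 -= 7·R0  ⇒  (0, 8, 6, 1, 0)
[2] R1 <-> R2
[2] R1 /= 7  ⇒  (0, 1, 8, 7, 10)
     R0 -= 3·R1  ⇒  (1, 0, 2, 7, 8)
     R3 -= 8·R1  ⇒  (0, 0, 8, 0, 8)
[3] R2 /= 3  ⇒  (0, 0, 1, 6, 10)
     R0 -= 2·R2  ⇒  (1, 0, 0, 6, 10)
     R1 -= 8·R2  ⇒  (0, 1, 0, 3, 7)
     R3 -= 8·R2  ⇒  (0, 0, 0, 7, 5)
[4] R3 /= 7  ⇒  (0, 0, 0, 1, 7)
     R0 -= 6·R3  ⇒  (1, 0, 0, 0, 1)
     R1 -= 3·R3  ⇒  (0, 1, 0, 0, 8)
     R2 -= 6·R3  ⇒  (0, 0, 1, 0, 1)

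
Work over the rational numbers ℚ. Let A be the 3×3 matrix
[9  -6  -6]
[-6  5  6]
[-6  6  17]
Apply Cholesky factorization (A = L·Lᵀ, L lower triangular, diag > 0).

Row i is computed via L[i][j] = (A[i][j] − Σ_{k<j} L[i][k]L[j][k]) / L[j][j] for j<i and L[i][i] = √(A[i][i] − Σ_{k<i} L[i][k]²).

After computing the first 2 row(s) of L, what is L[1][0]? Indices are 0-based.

L[1][0] = -2

Step 1: L[0][0] = √(9) = 3.
  L[1][0] = (-6) / L[0][0] = -2.
Step 2: L[1][1] = √(1) = 1.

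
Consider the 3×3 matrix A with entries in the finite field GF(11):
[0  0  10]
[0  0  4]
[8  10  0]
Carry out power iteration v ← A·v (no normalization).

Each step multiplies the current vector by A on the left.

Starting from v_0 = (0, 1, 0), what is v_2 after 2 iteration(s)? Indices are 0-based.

v_0 = (0, 1, 0).
v_1 = A·v_0 = (0, 0, 10).
v_2 = A·v_1 = (1, 7, 0).

v_2 = (1, 7, 0)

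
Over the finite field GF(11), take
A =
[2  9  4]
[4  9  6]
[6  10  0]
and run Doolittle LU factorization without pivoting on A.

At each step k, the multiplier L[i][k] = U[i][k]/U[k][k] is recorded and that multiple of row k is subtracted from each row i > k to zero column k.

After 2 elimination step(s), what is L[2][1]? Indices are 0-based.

L[2][1] = 8

Step 1: pivot at (0,0) is 2.
  row1 ← row1 − (2)·row0  ⇒  L[1][0]=2, U row1=(0, 2, 9)
  row2 ← row2 − (3)·row0  ⇒  L[2][0]=3, U row2=(0, 5, 10)
Step 2: pivot at (1,1) is 2.
  row2 ← row2 − (8)·row1  ⇒  L[2][1]=8, U row2=(0, 0, 4)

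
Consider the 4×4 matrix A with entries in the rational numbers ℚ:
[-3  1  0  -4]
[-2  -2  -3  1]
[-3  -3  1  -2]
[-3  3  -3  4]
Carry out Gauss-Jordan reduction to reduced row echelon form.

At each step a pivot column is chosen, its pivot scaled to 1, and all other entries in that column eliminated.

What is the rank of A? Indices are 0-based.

step 1: normalize row 0 (÷-3) = (1, -1/3, 0, 4/3)
  row 1: subtract -2×row0 = (0, -8/3, -3, 11/3)
  row 2: subtract -3×row0 = (0, -4, 1, 2)
  row 3: subtract -3×row0 = (0, 2, -3, 8)
step 2: normalize row 1 (÷-8/3) = (0, 1, 9/8, -11/8)
  row 0: subtract -1/3×row1 = (1, 0, 3/8, 7/8)
  row 2: subtract -4×row1 = (0, 0, 11/2, -7/2)
  row 3: subtract 2×row1 = (0, 0, -21/4, 43/4)
step 3: normalize row 2 (÷11/2) = (0, 0, 1, -7/11)
  row 0: subtract 3/8×row2 = (1, 0, 0, 49/44)
  row 1: subtract 9/8×row2 = (0, 1, 0, -29/44)
  row 3: subtract -21/4×row2 = (0, 0, 0, 163/22)
step 4: normalize row 3 (÷163/22) = (0, 0, 0, 1)
  row 0: subtract 49/44×row3 = (1, 0, 0, 0)
  row 1: subtract -29/44×row3 = (0, 1, 0, 0)
  row 2: subtract -7/11×row3 = (0, 0, 1, 0)

rank = 4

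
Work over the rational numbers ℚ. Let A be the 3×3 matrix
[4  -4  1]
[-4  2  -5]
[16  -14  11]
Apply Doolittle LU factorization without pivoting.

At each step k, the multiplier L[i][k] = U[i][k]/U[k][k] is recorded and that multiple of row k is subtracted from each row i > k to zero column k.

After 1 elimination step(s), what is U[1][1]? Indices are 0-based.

Step 1: pivot at (0,0) is 4.
  row1 ← row1 − (-1)·row0  ⇒  L[1][0]=-1, U row1=(0, -2, -4)
  row2 ← row2 − (4)·row0  ⇒  L[2][0]=4, U row2=(0, 2, 7)

U[1][1] = -2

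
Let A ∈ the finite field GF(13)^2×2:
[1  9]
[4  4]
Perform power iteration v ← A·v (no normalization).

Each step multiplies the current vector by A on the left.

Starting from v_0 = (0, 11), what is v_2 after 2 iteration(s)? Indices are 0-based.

v_0 = (0, 11).
v_1 = A·v_0 = (8, 5).
v_2 = A·v_1 = (1, 0).

v_2 = (1, 0)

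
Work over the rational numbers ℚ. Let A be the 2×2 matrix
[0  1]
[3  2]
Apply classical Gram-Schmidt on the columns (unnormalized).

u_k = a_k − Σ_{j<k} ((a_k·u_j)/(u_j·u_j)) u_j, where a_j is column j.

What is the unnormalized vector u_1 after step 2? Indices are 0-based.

u_1 = (1, 0)

Step 1: u_0 = a_0 = (0, 3).
Step 2: u_1 = a_1 − (2/3)·u_0 = (1, 0).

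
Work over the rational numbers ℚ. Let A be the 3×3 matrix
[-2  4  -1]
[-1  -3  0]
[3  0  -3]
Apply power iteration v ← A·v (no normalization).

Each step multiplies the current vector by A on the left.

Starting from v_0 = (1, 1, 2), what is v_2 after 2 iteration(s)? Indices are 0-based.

v_0 = (1, 1, 2).
v_1 = A·v_0 = (0, -4, -3).
v_2 = A·v_1 = (-13, 12, 9).

v_2 = (-13, 12, 9)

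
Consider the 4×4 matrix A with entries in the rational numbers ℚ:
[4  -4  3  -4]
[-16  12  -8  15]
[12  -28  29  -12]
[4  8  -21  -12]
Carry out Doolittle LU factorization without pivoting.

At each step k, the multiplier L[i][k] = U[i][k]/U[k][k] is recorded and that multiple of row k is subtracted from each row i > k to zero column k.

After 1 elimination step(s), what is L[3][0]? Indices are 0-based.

L[3][0] = 1

[col 0] pivot 4
  R1 -= -4*R0 → (0, -4, 4, -1)  (L[1][0] := -4)
  R2 -= 3*R0 → (0, -16, 20, 0)  (L[2][0] := 3)
  R3 -= 1*R0 → (0, 12, -24, -8)  (L[3][0] := 1)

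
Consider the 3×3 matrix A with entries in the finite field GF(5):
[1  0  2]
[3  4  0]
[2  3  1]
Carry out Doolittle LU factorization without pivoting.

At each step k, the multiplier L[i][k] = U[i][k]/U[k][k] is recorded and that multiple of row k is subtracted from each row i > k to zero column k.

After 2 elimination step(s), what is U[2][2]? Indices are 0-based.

Step 1: pivot at (0,0) is 1.
  row1 ← row1 − (3)·row0  ⇒  L[1][0]=3, U row1=(0, 4, 4)
  row2 ← row2 − (2)·row0  ⇒  L[2][0]=2, U row2=(0, 3, 2)
Step 2: pivot at (1,1) is 4.
  row2 ← row2 − (2)·row1  ⇒  L[2][1]=2, U row2=(0, 0, 4)

U[2][2] = 4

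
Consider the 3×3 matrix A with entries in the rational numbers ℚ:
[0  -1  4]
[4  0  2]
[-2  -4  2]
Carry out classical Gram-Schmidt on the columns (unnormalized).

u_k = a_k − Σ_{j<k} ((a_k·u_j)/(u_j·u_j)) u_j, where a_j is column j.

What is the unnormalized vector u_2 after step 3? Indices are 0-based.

Step 1: u_0 = a_0 = (0, 4, -2).
Step 2: u_1 = a_1 − (2/5)·u_0 = (-1, -8/5, -16/5).
Step 3: u_2 = a_2 − (1/5)·u_0 − (-68/69)·u_1 = (208/69, -26/69, -52/69).

u_2 = (208/69, -26/69, -52/69)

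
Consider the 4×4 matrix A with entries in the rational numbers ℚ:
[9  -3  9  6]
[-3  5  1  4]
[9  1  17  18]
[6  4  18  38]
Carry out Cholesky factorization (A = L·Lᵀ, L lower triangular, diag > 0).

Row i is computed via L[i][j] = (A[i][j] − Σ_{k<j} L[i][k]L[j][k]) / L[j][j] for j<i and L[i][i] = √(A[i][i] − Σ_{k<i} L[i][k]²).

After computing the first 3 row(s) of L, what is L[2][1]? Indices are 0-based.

Step 1: L[0][0] = √(9) = 3.
  L[1][0] = (-3) / L[0][0] = -1.
Step 2: L[1][1] = √(4) = 2.
  L[2][0] = (9) / L[0][0] = 3.
  L[2][1] = (4) / L[1][1] = 2.
Step 3: L[2][2] = √(4) = 2.

L[2][1] = 2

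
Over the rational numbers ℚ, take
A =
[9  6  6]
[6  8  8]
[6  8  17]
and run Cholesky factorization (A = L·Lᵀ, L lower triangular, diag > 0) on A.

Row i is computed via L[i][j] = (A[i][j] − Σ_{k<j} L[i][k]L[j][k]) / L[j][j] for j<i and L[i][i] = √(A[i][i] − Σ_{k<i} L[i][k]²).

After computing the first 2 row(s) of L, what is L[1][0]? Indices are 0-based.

Step 1: L[0][0] = √(9) = 3.
  L[1][0] = (6) / L[0][0] = 2.
Step 2: L[1][1] = √(4) = 2.

L[1][0] = 2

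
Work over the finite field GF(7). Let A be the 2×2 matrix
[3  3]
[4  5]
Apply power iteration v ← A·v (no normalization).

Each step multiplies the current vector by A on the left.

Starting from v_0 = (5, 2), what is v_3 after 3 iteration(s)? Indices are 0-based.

v_0 = (5, 2).
v_1 = A·v_0 = (0, 2).
v_2 = A·v_1 = (6, 3).
v_3 = A·v_2 = (6, 4).

v_3 = (6, 4)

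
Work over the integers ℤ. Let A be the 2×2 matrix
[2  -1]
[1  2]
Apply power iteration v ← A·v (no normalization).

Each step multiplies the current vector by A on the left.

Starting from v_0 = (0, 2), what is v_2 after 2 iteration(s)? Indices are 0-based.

v_2 = (-8, 6)

v_0 = (0, 2).
v_1 = A·v_0 = (-2, 4).
v_2 = A·v_1 = (-8, 6).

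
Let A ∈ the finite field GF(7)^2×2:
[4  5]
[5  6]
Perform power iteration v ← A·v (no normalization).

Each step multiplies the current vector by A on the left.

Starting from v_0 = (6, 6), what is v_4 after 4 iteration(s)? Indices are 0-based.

v_0 = (6, 6).
v_1 = A·v_0 = (5, 3).
v_2 = A·v_1 = (0, 1).
v_3 = A·v_2 = (5, 6).
v_4 = A·v_3 = (1, 5).

v_4 = (1, 5)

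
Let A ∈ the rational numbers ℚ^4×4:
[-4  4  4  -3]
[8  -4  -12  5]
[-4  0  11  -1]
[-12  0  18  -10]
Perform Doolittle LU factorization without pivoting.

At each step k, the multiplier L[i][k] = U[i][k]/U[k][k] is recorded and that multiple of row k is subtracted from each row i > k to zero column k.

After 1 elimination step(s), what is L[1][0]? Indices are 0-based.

k=0: U[0][0]=-4
  eliminate (1,0): mult=-2, new row 1: (0, 4, -4, -1); set L[1][0]=-2
  eliminate (2,0): mult=1, new row 2: (0, -4, 7, 2); set L[2][0]=1
  eliminate (3,0): mult=3, new row 3: (0, -12, 6, -1); set L[3][0]=3

L[1][0] = -2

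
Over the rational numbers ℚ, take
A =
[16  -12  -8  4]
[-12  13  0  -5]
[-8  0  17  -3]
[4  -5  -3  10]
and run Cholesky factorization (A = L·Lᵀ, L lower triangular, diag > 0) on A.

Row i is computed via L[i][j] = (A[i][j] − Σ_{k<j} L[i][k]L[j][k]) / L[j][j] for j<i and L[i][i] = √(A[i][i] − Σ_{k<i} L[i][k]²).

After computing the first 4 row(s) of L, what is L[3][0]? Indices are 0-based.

Step 1: L[0][0] = √(16) = 4.
  L[1][0] = (-12) / L[0][0] = -3.
Step 2: L[1][1] = √(4) = 2.
  L[2][0] = (-8) / L[0][0] = -2.
  L[2][1] = (-6) / L[1][1] = -3.
Step 3: L[2][2] = √(4) = 2.
  L[3][0] = (4) / L[0][0] = 1.
  L[3][1] = (-2) / L[1][1] = -1.
  L[3][2] = (-4) / L[2][2] = -2.
Step 4: L[3][3] = √(4) = 2.

L[3][0] = 1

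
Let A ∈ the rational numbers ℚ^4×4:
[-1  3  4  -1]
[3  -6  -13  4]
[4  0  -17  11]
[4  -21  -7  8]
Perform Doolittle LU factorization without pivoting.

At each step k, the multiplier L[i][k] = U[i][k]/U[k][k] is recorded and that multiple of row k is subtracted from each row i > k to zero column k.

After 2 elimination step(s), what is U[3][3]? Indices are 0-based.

U[3][3] = 7

Step 1: pivot at (0,0) is -1.
  row1 ← row1 − (-3)·row0  ⇒  L[1][0]=-3, U row1=(0, 3, -1, 1)
  row2 ← row2 − (-4)·row0  ⇒  L[2][0]=-4, U row2=(0, 12, -1, 7)
  row3 ← row3 − (-4)·row0  ⇒  L[3][0]=-4, U row3=(0, -9, 9, 4)
Step 2: pivot at (1,1) is 3.
  row2 ← row2 − (4)·row1  ⇒  L[2][1]=4, U row2=(0, 0, 3, 3)
  row3 ← row3 − (-3)·row1  ⇒  L[3][1]=-3, U row3=(0, 0, 6, 7)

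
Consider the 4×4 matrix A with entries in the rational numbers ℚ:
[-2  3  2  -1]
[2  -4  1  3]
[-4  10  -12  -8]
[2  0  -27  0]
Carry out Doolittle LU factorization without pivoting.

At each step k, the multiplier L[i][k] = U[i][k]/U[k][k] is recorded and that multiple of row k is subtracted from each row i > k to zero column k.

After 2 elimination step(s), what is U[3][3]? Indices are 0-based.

U[3][3] = 5

k=0: U[0][0]=-2
  eliminate (1,0): mult=-1, new row 1: (0, -1, 3, 2); set L[1][0]=-1
  eliminate (2,0): mult=2, new row 2: (0, 4, -16, -6); set L[2][0]=2
  eliminate (3,0): mult=-1, new row 3: (0, 3, -25, -1); set L[3][0]=-1
k=1: U[1][1]=-1
  eliminate (2,1): mult=-4, new row 2: (0, 0, -4, 2); set L[2][1]=-4
  eliminate (3,1): mult=-3, new row 3: (0, 0, -16, 5); set L[3][1]=-3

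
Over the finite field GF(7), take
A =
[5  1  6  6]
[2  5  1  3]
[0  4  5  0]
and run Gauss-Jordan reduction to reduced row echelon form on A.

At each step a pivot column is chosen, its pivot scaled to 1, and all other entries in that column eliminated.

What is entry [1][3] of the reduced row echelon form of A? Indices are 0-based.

[1] R0 /= 5  ⇒  (1, 3, 4, 4)
     R1 -= 2·R0  ⇒  (0, 6, 0, 2)
[2] R1 /= 6  ⇒  (0, 1, 0, 5)
     R0 -= 3·R1  ⇒  (1, 0, 4, 3)
     R2 -= 4·R1  ⇒  (0, 0, 5, 1)
[3] R2 /= 5  ⇒  (0, 0, 1, 3)
     R0 -= 4·R2  ⇒  (1, 0, 0, 5)

M[1][3] = 5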